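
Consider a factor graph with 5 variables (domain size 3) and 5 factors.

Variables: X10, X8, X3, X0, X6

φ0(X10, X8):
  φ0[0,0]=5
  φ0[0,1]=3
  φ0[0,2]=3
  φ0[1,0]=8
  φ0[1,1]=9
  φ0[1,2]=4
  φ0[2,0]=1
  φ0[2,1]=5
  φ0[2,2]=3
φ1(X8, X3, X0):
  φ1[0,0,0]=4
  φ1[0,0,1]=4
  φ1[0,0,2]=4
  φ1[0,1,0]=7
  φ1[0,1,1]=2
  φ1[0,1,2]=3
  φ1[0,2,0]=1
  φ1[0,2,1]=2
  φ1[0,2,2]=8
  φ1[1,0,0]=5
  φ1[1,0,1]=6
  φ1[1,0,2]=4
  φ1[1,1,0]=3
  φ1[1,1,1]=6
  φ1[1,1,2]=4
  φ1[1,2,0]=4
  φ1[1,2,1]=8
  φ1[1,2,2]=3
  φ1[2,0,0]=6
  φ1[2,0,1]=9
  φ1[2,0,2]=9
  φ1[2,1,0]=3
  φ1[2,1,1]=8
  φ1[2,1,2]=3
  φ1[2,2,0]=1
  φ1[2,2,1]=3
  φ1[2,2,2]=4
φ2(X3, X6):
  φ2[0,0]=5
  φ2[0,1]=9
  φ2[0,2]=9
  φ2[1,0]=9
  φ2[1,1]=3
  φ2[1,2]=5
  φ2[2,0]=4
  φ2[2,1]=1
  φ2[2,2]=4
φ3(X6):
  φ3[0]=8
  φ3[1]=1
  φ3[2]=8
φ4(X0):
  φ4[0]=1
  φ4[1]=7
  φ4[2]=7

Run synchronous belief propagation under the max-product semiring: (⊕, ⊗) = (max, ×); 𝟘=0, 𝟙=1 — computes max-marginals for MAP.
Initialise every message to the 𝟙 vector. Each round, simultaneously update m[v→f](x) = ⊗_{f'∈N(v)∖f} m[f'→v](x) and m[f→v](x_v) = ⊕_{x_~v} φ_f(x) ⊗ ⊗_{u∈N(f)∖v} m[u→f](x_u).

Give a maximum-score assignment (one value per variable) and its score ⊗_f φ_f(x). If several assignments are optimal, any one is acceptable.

init: all messages = 𝟙 over 3 values
r1 m[φ0→X10] = [5, 9, 5]
r1 m[φ0→X8] = [8, 9, 4]
r1 m[φ1→X8] = [8, 8, 9]
r1 m[φ1→X3] = [9, 8, 8]
r1 m[φ1→X0] = [7, 9, 9]
r1 m[φ2→X3] = [9, 9, 4]
r1 m[φ2→X6] = [9, 9, 9]
r1 m[φ3→X6] = [8, 1, 8]
r1 m[φ4→X0] = [1, 7, 7]
r1 m[X10→φ0] = [1, 1, 1]
r1 m[X8→φ0] = [1, 1, 1]
r1 m[X8→φ1] = [1, 1, 1]
r1 m[X3→φ1] = [1, 1, 1]
r1 m[X3→φ2] = [1, 1, 1]
r1 m[X0→φ1] = [1, 1, 1]
r1 m[X0→φ4] = [1, 1, 1]
r1 m[X6→φ2] = [1, 1, 1]
r1 m[X6→φ3] = [1, 1, 1]
r2 m[φ0→X10] = [5, 9, 5]
r2 m[φ0→X8] = [8, 9, 4]
r2 m[φ1→X8] = [8, 8, 9]
r2 m[φ1→X3] = [9, 8, 8]
r2 m[φ1→X0] = [7, 9, 9]
r2 m[φ2→X3] = [9, 9, 4]
r2 m[φ2→X6] = [9, 9, 9]
r2 m[φ3→X6] = [8, 1, 8]
r2 m[φ4→X0] = [1, 7, 7]
r2 m[X10→φ0] = [1, 1, 1]
r2 m[X8→φ0] = [8, 8, 9]
r2 m[X8→φ1] = [8, 9, 4]
r2 m[X3→φ1] = [9, 9, 4]
r2 m[X3→φ2] = [9, 8, 8]
r2 m[X0→φ1] = [1, 7, 7]
r2 m[X0→φ4] = [7, 9, 9]
r2 m[X6→φ2] = [8, 1, 8]
r2 m[X6→φ3] = [9, 9, 9]
r3 m[φ0→X10] = [40, 72, 40]
r3 m[φ0→X8] = [8, 9, 4]
r3 m[φ1→X8] = [252, 378, 567]
r3 m[φ1→X3] = [378, 378, 504]
r3 m[φ1→X0] = [504, 486, 324]
r3 m[φ2→X3] = [72, 72, 32]
r3 m[φ2→X6] = [72, 81, 81]
r3 m[φ3→X6] = [8, 1, 8]
r3 m[φ4→X0] = [1, 7, 7]
r3 m[X10→φ0] = [1, 1, 1]
r3 m[X8→φ0] = [8, 8, 9]
r3 m[X8→φ1] = [8, 9, 4]
r3 m[X3→φ1] = [9, 9, 4]
r3 m[X3→φ2] = [9, 8, 8]
r3 m[X0→φ1] = [1, 7, 7]
r3 m[X0→φ4] = [7, 9, 9]
r3 m[X6→φ2] = [8, 1, 8]
r3 m[X6→φ3] = [9, 9, 9]
r4 m[φ0→X10] = [40, 72, 40]
r4 m[φ0→X8] = [8, 9, 4]
r4 m[φ1→X8] = [252, 378, 567]
r4 m[φ1→X3] = [378, 378, 504]
r4 m[φ1→X0] = [504, 486, 324]
r4 m[φ2→X3] = [72, 72, 32]
r4 m[φ2→X6] = [72, 81, 81]
r4 m[φ3→X6] = [8, 1, 8]
r4 m[φ4→X0] = [1, 7, 7]
r4 m[X10→φ0] = [1, 1, 1]
r4 m[X8→φ0] = [252, 378, 567]
r4 m[X8→φ1] = [8, 9, 4]
r4 m[X3→φ1] = [72, 72, 32]
r4 m[X3→φ2] = [378, 378, 504]
r4 m[X0→φ1] = [1, 7, 7]
r4 m[X0→φ4] = [504, 486, 324]
r4 m[X6→φ2] = [8, 1, 8]
r4 m[X6→φ3] = [72, 81, 81]
r5 m[φ0→X10] = [1701, 3402, 1890]
r5 m[φ0→X8] = [8, 9, 4]
r5 m[φ1→X8] = [2016, 3024, 4536]
r5 m[φ1→X3] = [378, 378, 504]
r5 m[φ1→X0] = [4032, 3888, 2592]
r5 m[φ2→X3] = [72, 72, 32]
r5 m[φ2→X6] = [3402, 3402, 3402]
r5 m[φ3→X6] = [8, 1, 8]
r5 m[φ4→X0] = [1, 7, 7]
r5 m[X10→φ0] = [1, 1, 1]
r5 m[X8→φ0] = [252, 378, 567]
r5 m[X8→φ1] = [8, 9, 4]
r5 m[X3→φ1] = [72, 72, 32]
r5 m[X3→φ2] = [378, 378, 504]
r5 m[X0→φ1] = [1, 7, 7]
r5 m[X0→φ4] = [504, 486, 324]
r5 m[X6→φ2] = [8, 1, 8]
r5 m[X6→φ3] = [72, 81, 81]
r6 m[φ0→X10] = [1701, 3402, 1890]
r6 m[φ0→X8] = [8, 9, 4]
r6 m[φ1→X8] = [2016, 3024, 4536]
r6 m[φ1→X3] = [378, 378, 504]
r6 m[φ1→X0] = [4032, 3888, 2592]
r6 m[φ2→X3] = [72, 72, 32]
r6 m[φ2→X6] = [3402, 3402, 3402]
r6 m[φ3→X6] = [8, 1, 8]
r6 m[φ4→X0] = [1, 7, 7]
r6 m[X10→φ0] = [1, 1, 1]
r6 m[X8→φ0] = [2016, 3024, 4536]
r6 m[X8→φ1] = [8, 9, 4]
r6 m[X3→φ1] = [72, 72, 32]
r6 m[X3→φ2] = [378, 378, 504]
r6 m[X0→φ1] = [1, 7, 7]
r6 m[X0→φ4] = [4032, 3888, 2592]
r6 m[X6→φ2] = [8, 1, 8]
r6 m[X6→φ3] = [3402, 3402, 3402]
r7 m[φ0→X10] = [13608, 27216, 15120]
r7 m[φ0→X8] = [8, 9, 4]
r7 m[φ1→X8] = [2016, 3024, 4536]
r7 m[φ1→X3] = [378, 378, 504]
r7 m[φ1→X0] = [4032, 3888, 2592]
r7 m[φ2→X3] = [72, 72, 32]
r7 m[φ2→X6] = [3402, 3402, 3402]
r7 m[φ3→X6] = [8, 1, 8]
r7 m[φ4→X0] = [1, 7, 7]
r7 m[X10→φ0] = [1, 1, 1]
r7 m[X8→φ0] = [2016, 3024, 4536]
r7 m[X8→φ1] = [8, 9, 4]
r7 m[X3→φ1] = [72, 72, 32]
r7 m[X3→φ2] = [378, 378, 504]
r7 m[X0→φ1] = [1, 7, 7]
r7 m[X0→φ4] = [4032, 3888, 2592]
r7 m[X6→φ2] = [8, 1, 8]
r7 m[X6→φ3] = [3402, 3402, 3402]
r8 m[φ0→X10] = [13608, 27216, 15120]
r8 m[φ0→X8] = [8, 9, 4]
r8 m[φ1→X8] = [2016, 3024, 4536]
r8 m[φ1→X3] = [378, 378, 504]
r8 m[φ1→X0] = [4032, 3888, 2592]
r8 m[φ2→X3] = [72, 72, 32]
r8 m[φ2→X6] = [3402, 3402, 3402]
r8 m[φ3→X6] = [8, 1, 8]
r8 m[φ4→X0] = [1, 7, 7]
r8 m[X10→φ0] = [1, 1, 1]
r8 m[X8→φ0] = [2016, 3024, 4536]
r8 m[X8→φ1] = [8, 9, 4]
r8 m[X3→φ1] = [72, 72, 32]
r8 m[X3→φ2] = [378, 378, 504]
r8 m[X0→φ1] = [1, 7, 7]
r8 m[X0→φ4] = [4032, 3888, 2592]
r8 m[X6→φ2] = [8, 1, 8]
r8 m[X6→φ3] = [3402, 3402, 3402]
fixed point reached at round 8
traceback from X10: (X10=1, X8=1, X3=0, X0=1, X6=2), score=27216

assignment: (X10=1, X8=1, X3=0, X0=1, X6=2); score = 27216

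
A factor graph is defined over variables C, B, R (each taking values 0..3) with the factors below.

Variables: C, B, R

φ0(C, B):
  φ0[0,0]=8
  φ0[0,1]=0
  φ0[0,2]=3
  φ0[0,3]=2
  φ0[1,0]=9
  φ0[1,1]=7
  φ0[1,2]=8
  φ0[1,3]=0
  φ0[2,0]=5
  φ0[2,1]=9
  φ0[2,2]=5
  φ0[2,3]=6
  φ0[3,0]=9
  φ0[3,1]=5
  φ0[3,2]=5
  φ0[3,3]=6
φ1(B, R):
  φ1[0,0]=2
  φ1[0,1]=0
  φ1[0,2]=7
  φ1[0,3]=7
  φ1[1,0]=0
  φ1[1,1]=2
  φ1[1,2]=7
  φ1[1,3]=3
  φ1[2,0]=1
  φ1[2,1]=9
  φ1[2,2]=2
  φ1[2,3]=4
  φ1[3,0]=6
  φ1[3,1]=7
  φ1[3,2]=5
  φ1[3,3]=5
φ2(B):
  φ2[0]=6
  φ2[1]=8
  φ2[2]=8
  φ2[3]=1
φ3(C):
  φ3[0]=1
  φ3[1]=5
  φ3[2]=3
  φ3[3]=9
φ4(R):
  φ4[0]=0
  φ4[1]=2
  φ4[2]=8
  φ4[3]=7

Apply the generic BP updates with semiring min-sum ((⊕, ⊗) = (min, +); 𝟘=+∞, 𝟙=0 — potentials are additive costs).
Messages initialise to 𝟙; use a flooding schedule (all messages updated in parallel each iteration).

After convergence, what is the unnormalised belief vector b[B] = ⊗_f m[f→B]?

b[B] = [16, 9, 13, 10]

init: all messages = 𝟙 over 4 values
r1 m[φ0→C] = [0, 0, 5, 5]
r1 m[φ0→B] = [5, 0, 3, 0]
r1 m[φ1→B] = [0, 0, 1, 5]
r1 m[φ1→R] = [0, 0, 2, 3]
r1 m[φ2→B] = [6, 8, 8, 1]
r1 m[φ3→C] = [1, 5, 3, 9]
r1 m[φ4→R] = [0, 2, 8, 7]
r1 m[C→φ0] = [0, 0, 0, 0]
r1 m[C→φ3] = [0, 0, 0, 0]
r1 m[B→φ0] = [0, 0, 0, 0]
r1 m[B→φ1] = [0, 0, 0, 0]
r1 m[B→φ2] = [0, 0, 0, 0]
r1 m[R→φ1] = [0, 0, 0, 0]
r1 m[R→φ4] = [0, 0, 0, 0]
r2 m[φ0→C] = [0, 0, 5, 5]
r2 m[φ0→B] = [5, 0, 3, 0]
r2 m[φ1→B] = [0, 0, 1, 5]
r2 m[φ1→R] = [0, 0, 2, 3]
r2 m[φ2→B] = [6, 8, 8, 1]
r2 m[φ3→C] = [1, 5, 3, 9]
r2 m[φ4→R] = [0, 2, 8, 7]
r2 m[C→φ0] = [1, 5, 3, 9]
r2 m[C→φ3] = [0, 0, 5, 5]
r2 m[B→φ0] = [6, 8, 9, 6]
r2 m[B→φ1] = [11, 8, 11, 1]
r2 m[B→φ2] = [5, 0, 4, 5]
r2 m[R→φ1] = [0, 2, 8, 7]
r2 m[R→φ4] = [0, 0, 2, 3]
r3 m[φ0→C] = [8, 6, 11, 12]
r3 m[φ0→B] = [8, 1, 4, 3]
r3 m[φ1→B] = [2, 0, 1, 6]
r3 m[φ1→R] = [7, 8, 6, 6]
r3 m[φ2→B] = [6, 8, 8, 1]
r3 m[φ3→C] = [1, 5, 3, 9]
r3 m[φ4→R] = [0, 2, 8, 7]
r3 m[C→φ0] = [1, 5, 3, 9]
r3 m[C→φ3] = [0, 0, 5, 5]
r3 m[B→φ0] = [6, 8, 9, 6]
r3 m[B→φ1] = [11, 8, 11, 1]
r3 m[B→φ2] = [5, 0, 4, 5]
r3 m[R→φ1] = [0, 2, 8, 7]
r3 m[R→φ4] = [0, 0, 2, 3]
r4 m[φ0→C] = [8, 6, 11, 12]
r4 m[φ0→B] = [8, 1, 4, 3]
r4 m[φ1→B] = [2, 0, 1, 6]
r4 m[φ1→R] = [7, 8, 6, 6]
r4 m[φ2→B] = [6, 8, 8, 1]
r4 m[φ3→C] = [1, 5, 3, 9]
r4 m[φ4→R] = [0, 2, 8, 7]
r4 m[C→φ0] = [1, 5, 3, 9]
r4 m[C→φ3] = [8, 6, 11, 12]
r4 m[B→φ0] = [8, 8, 9, 7]
r4 m[B→φ1] = [14, 9, 12, 4]
r4 m[B→φ2] = [10, 1, 5, 9]
r4 m[R→φ1] = [0, 2, 8, 7]
r4 m[R→φ4] = [7, 8, 6, 6]
r5 m[φ0→C] = [8, 7, 13, 13]
r5 m[φ0→B] = [8, 1, 4, 3]
r5 m[φ1→B] = [2, 0, 1, 6]
r5 m[φ1→R] = [9, 11, 9, 9]
r5 m[φ2→B] = [6, 8, 8, 1]
r5 m[φ3→C] = [1, 5, 3, 9]
r5 m[φ4→R] = [0, 2, 8, 7]
r5 m[C→φ0] = [1, 5, 3, 9]
r5 m[C→φ3] = [8, 6, 11, 12]
r5 m[B→φ0] = [8, 8, 9, 7]
r5 m[B→φ1] = [14, 9, 12, 4]
r5 m[B→φ2] = [10, 1, 5, 9]
r5 m[R→φ1] = [0, 2, 8, 7]
r5 m[R→φ4] = [7, 8, 6, 6]
r6 m[φ0→C] = [8, 7, 13, 13]
r6 m[φ0→B] = [8, 1, 4, 3]
r6 m[φ1→B] = [2, 0, 1, 6]
r6 m[φ1→R] = [9, 11, 9, 9]
r6 m[φ2→B] = [6, 8, 8, 1]
r6 m[φ3→C] = [1, 5, 3, 9]
r6 m[φ4→R] = [0, 2, 8, 7]
r6 m[C→φ0] = [1, 5, 3, 9]
r6 m[C→φ3] = [8, 7, 13, 13]
r6 m[B→φ0] = [8, 8, 9, 7]
r6 m[B→φ1] = [14, 9, 12, 4]
r6 m[B→φ2] = [10, 1, 5, 9]
r6 m[R→φ1] = [0, 2, 8, 7]
r6 m[R→φ4] = [9, 11, 9, 9]
r7 m[φ0→C] = [8, 7, 13, 13]
r7 m[φ0→B] = [8, 1, 4, 3]
r7 m[φ1→B] = [2, 0, 1, 6]
r7 m[φ1→R] = [9, 11, 9, 9]
r7 m[φ2→B] = [6, 8, 8, 1]
r7 m[φ3→C] = [1, 5, 3, 9]
r7 m[φ4→R] = [0, 2, 8, 7]
r7 m[C→φ0] = [1, 5, 3, 9]
r7 m[C→φ3] = [8, 7, 13, 13]
r7 m[B→φ0] = [8, 8, 9, 7]
r7 m[B→φ1] = [14, 9, 12, 4]
r7 m[B→φ2] = [10, 1, 5, 9]
r7 m[R→φ1] = [0, 2, 8, 7]
r7 m[R→φ4] = [9, 11, 9, 9]
fixed point reached at round 7
b[B] = ⊗ incoming = [16, 9, 13, 10]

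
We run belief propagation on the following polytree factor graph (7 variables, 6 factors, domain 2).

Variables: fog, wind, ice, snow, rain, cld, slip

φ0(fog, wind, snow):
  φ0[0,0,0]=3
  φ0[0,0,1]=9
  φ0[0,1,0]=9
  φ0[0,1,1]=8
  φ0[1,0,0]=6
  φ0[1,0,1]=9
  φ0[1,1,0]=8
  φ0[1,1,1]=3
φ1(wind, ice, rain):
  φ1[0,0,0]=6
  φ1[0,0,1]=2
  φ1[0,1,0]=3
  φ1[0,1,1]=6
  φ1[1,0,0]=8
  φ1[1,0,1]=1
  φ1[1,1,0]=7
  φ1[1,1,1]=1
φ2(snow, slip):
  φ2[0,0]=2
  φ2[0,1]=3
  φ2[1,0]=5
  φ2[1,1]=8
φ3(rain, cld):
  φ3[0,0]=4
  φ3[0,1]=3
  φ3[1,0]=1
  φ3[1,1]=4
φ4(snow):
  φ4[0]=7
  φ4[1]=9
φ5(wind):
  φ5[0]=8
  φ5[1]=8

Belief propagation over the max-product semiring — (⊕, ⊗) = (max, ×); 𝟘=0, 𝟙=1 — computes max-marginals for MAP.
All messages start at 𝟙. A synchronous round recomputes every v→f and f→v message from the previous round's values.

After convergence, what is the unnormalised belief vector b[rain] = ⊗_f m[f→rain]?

b[rain] = [147456, 124416]

init: all messages = 𝟙 over 2 values
r1 m[φ0→fog] = [9, 9]
r1 m[φ0→wind] = [9, 9]
r1 m[φ0→snow] = [9, 9]
r1 m[φ1→wind] = [6, 8]
r1 m[φ1→ice] = [8, 7]
r1 m[φ1→rain] = [8, 6]
r1 m[φ2→snow] = [3, 8]
r1 m[φ2→slip] = [5, 8]
r1 m[φ3→rain] = [4, 4]
r1 m[φ3→cld] = [4, 4]
r1 m[φ4→snow] = [7, 9]
r1 m[φ5→wind] = [8, 8]
r1 m[fog→φ0] = [1, 1]
r1 m[wind→φ0] = [1, 1]
r1 m[wind→φ1] = [1, 1]
r1 m[wind→φ5] = [1, 1]
r1 m[ice→φ1] = [1, 1]
r1 m[snow→φ0] = [1, 1]
r1 m[snow→φ2] = [1, 1]
r1 m[snow→φ4] = [1, 1]
r1 m[rain→φ1] = [1, 1]
r1 m[rain→φ3] = [1, 1]
r1 m[cld→φ3] = [1, 1]
r1 m[slip→φ2] = [1, 1]
r2 m[φ0→fog] = [9, 9]
r2 m[φ0→wind] = [9, 9]
r2 m[φ0→snow] = [9, 9]
r2 m[φ1→wind] = [6, 8]
r2 m[φ1→ice] = [8, 7]
r2 m[φ1→rain] = [8, 6]
r2 m[φ2→snow] = [3, 8]
r2 m[φ2→slip] = [5, 8]
r2 m[φ3→rain] = [4, 4]
r2 m[φ3→cld] = [4, 4]
r2 m[φ4→snow] = [7, 9]
r2 m[φ5→wind] = [8, 8]
r2 m[fog→φ0] = [1, 1]
r2 m[wind→φ0] = [48, 64]
r2 m[wind→φ1] = [72, 72]
r2 m[wind→φ5] = [54, 72]
r2 m[ice→φ1] = [1, 1]
r2 m[snow→φ0] = [21, 72]
r2 m[snow→φ2] = [63, 81]
r2 m[snow→φ4] = [27, 72]
r2 m[rain→φ1] = [4, 4]
r2 m[rain→φ3] = [8, 6]
r2 m[cld→φ3] = [1, 1]
r2 m[slip→φ2] = [1, 1]
r3 m[φ0→fog] = [36864, 31104]
r3 m[φ0→wind] = [648, 576]
r3 m[φ0→snow] = [576, 512]
r3 m[φ1→wind] = [24, 32]
r3 m[φ1→ice] = [2304, 2016]
r3 m[φ1→rain] = [576, 432]
r3 m[φ2→snow] = [3, 8]
r3 m[φ2→slip] = [405, 648]
r3 m[φ3→rain] = [4, 4]
r3 m[φ3→cld] = [32, 24]
r3 m[φ4→snow] = [7, 9]
r3 m[φ5→wind] = [8, 8]
r3 m[fog→φ0] = [1, 1]
r3 m[wind→φ0] = [48, 64]
r3 m[wind→φ1] = [72, 72]
r3 m[wind→φ5] = [54, 72]
r3 m[ice→φ1] = [1, 1]
r3 m[snow→φ0] = [21, 72]
r3 m[snow→φ2] = [63, 81]
r3 m[snow→φ4] = [27, 72]
r3 m[rain→φ1] = [4, 4]
r3 m[rain→φ3] = [8, 6]
r3 m[cld→φ3] = [1, 1]
r3 m[slip→φ2] = [1, 1]
r4 m[φ0→fog] = [36864, 31104]
r4 m[φ0→wind] = [648, 576]
r4 m[φ0→snow] = [576, 512]
r4 m[φ1→wind] = [24, 32]
r4 m[φ1→ice] = [2304, 2016]
r4 m[φ1→rain] = [576, 432]
r4 m[φ2→snow] = [3, 8]
r4 m[φ2→slip] = [405, 648]
r4 m[φ3→rain] = [4, 4]
r4 m[φ3→cld] = [32, 24]
r4 m[φ4→snow] = [7, 9]
r4 m[φ5→wind] = [8, 8]
r4 m[fog→φ0] = [1, 1]
r4 m[wind→φ0] = [192, 256]
r4 m[wind→φ1] = [5184, 4608]
r4 m[wind→φ5] = [15552, 18432]
r4 m[ice→φ1] = [1, 1]
r4 m[snow→φ0] = [21, 72]
r4 m[snow→φ2] = [4032, 4608]
r4 m[snow→φ4] = [1728, 4096]
r4 m[rain→φ1] = [4, 4]
r4 m[rain→φ3] = [576, 432]
r4 m[cld→φ3] = [1, 1]
r4 m[slip→φ2] = [1, 1]
r5 m[φ0→fog] = [147456, 124416]
r5 m[φ0→wind] = [648, 576]
r5 m[φ0→snow] = [2304, 2048]
r5 m[φ1→wind] = [24, 32]
r5 m[φ1→ice] = [147456, 129024]
r5 m[φ1→rain] = [36864, 31104]
r5 m[φ2→snow] = [3, 8]
r5 m[φ2→slip] = [23040, 36864]
r5 m[φ3→rain] = [4, 4]
r5 m[φ3→cld] = [2304, 1728]
r5 m[φ4→snow] = [7, 9]
r5 m[φ5→wind] = [8, 8]
r5 m[fog→φ0] = [1, 1]
r5 m[wind→φ0] = [192, 256]
r5 m[wind→φ1] = [5184, 4608]
r5 m[wind→φ5] = [15552, 18432]
r5 m[ice→φ1] = [1, 1]
r5 m[snow→φ0] = [21, 72]
r5 m[snow→φ2] = [4032, 4608]
r5 m[snow→φ4] = [1728, 4096]
r5 m[rain→φ1] = [4, 4]
r5 m[rain→φ3] = [576, 432]
r5 m[cld→φ3] = [1, 1]
r5 m[slip→φ2] = [1, 1]
r6 m[φ0→fog] = [147456, 124416]
r6 m[φ0→wind] = [648, 576]
r6 m[φ0→snow] = [2304, 2048]
r6 m[φ1→wind] = [24, 32]
r6 m[φ1→ice] = [147456, 129024]
r6 m[φ1→rain] = [36864, 31104]
r6 m[φ2→snow] = [3, 8]
r6 m[φ2→slip] = [23040, 36864]
r6 m[φ3→rain] = [4, 4]
r6 m[φ3→cld] = [2304, 1728]
r6 m[φ4→snow] = [7, 9]
r6 m[φ5→wind] = [8, 8]
r6 m[fog→φ0] = [1, 1]
r6 m[wind→φ0] = [192, 256]
r6 m[wind→φ1] = [5184, 4608]
r6 m[wind→φ5] = [15552, 18432]
r6 m[ice→φ1] = [1, 1]
r6 m[snow→φ0] = [21, 72]
r6 m[snow→φ2] = [16128, 18432]
r6 m[snow→φ4] = [6912, 16384]
r6 m[rain→φ1] = [4, 4]
r6 m[rain→φ3] = [36864, 31104]
r6 m[cld→φ3] = [1, 1]
r6 m[slip→φ2] = [1, 1]
r7 m[φ0→fog] = [147456, 124416]
r7 m[φ0→wind] = [648, 576]
r7 m[φ0→snow] = [2304, 2048]
r7 m[φ1→wind] = [24, 32]
r7 m[φ1→ice] = [147456, 129024]
r7 m[φ1→rain] = [36864, 31104]
r7 m[φ2→snow] = [3, 8]
r7 m[φ2→slip] = [92160, 147456]
r7 m[φ3→rain] = [4, 4]
r7 m[φ3→cld] = [147456, 124416]
r7 m[φ4→snow] = [7, 9]
r7 m[φ5→wind] = [8, 8]
r7 m[fog→φ0] = [1, 1]
r7 m[wind→φ0] = [192, 256]
r7 m[wind→φ1] = [5184, 4608]
r7 m[wind→φ5] = [15552, 18432]
r7 m[ice→φ1] = [1, 1]
r7 m[snow→φ0] = [21, 72]
r7 m[snow→φ2] = [16128, 18432]
r7 m[snow→φ4] = [6912, 16384]
r7 m[rain→φ1] = [4, 4]
r7 m[rain→φ3] = [36864, 31104]
r7 m[cld→φ3] = [1, 1]
r7 m[slip→φ2] = [1, 1]
r8 m[φ0→fog] = [147456, 124416]
r8 m[φ0→wind] = [648, 576]
r8 m[φ0→snow] = [2304, 2048]
r8 m[φ1→wind] = [24, 32]
r8 m[φ1→ice] = [147456, 129024]
r8 m[φ1→rain] = [36864, 31104]
r8 m[φ2→snow] = [3, 8]
r8 m[φ2→slip] = [92160, 147456]
r8 m[φ3→rain] = [4, 4]
r8 m[φ3→cld] = [147456, 124416]
r8 m[φ4→snow] = [7, 9]
r8 m[φ5→wind] = [8, 8]
r8 m[fog→φ0] = [1, 1]
r8 m[wind→φ0] = [192, 256]
r8 m[wind→φ1] = [5184, 4608]
r8 m[wind→φ5] = [15552, 18432]
r8 m[ice→φ1] = [1, 1]
r8 m[snow→φ0] = [21, 72]
r8 m[snow→φ2] = [16128, 18432]
r8 m[snow→φ4] = [6912, 16384]
r8 m[rain→φ1] = [4, 4]
r8 m[rain→φ3] = [36864, 31104]
r8 m[cld→φ3] = [1, 1]
r8 m[slip→φ2] = [1, 1]
fixed point reached at round 8
b[rain] = ⊗ incoming = [147456, 124416]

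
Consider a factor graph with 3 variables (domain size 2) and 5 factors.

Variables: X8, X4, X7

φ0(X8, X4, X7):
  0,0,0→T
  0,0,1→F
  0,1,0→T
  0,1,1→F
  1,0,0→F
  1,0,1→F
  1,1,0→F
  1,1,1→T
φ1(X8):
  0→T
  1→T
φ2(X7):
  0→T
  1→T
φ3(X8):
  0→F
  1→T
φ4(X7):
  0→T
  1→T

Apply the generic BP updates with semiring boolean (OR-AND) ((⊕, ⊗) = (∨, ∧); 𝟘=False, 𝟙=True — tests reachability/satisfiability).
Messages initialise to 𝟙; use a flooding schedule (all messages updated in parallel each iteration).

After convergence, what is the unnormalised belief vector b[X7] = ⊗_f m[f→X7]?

b[X7] = [F, T]

init: all messages = 𝟙 over 2 values
r1 m[φ0→X8] = [T, T]
r1 m[φ0→X4] = [T, T]
r1 m[φ0→X7] = [T, T]
r1 m[φ1→X8] = [T, T]
r1 m[φ2→X7] = [T, T]
r1 m[φ3→X8] = [F, T]
r1 m[φ4→X7] = [T, T]
r1 m[X8→φ0] = [T, T]
r1 m[X8→φ1] = [T, T]
r1 m[X8→φ3] = [T, T]
r1 m[X4→φ0] = [T, T]
r1 m[X7→φ0] = [T, T]
r1 m[X7→φ2] = [T, T]
r1 m[X7→φ4] = [T, T]
r2 m[φ0→X8] = [T, T]
r2 m[φ0→X4] = [T, T]
r2 m[φ0→X7] = [T, T]
r2 m[φ1→X8] = [T, T]
r2 m[φ2→X7] = [T, T]
r2 m[φ3→X8] = [F, T]
r2 m[φ4→X7] = [T, T]
r2 m[X8→φ0] = [F, T]
r2 m[X8→φ1] = [F, T]
r2 m[X8→φ3] = [T, T]
r2 m[X4→φ0] = [T, T]
r2 m[X7→φ0] = [T, T]
r2 m[X7→φ2] = [T, T]
r2 m[X7→φ4] = [T, T]
r3 m[φ0→X8] = [T, T]
r3 m[φ0→X4] = [F, T]
r3 m[φ0→X7] = [F, T]
r3 m[φ1→X8] = [T, T]
r3 m[φ2→X7] = [T, T]
r3 m[φ3→X8] = [F, T]
r3 m[φ4→X7] = [T, T]
r3 m[X8→φ0] = [F, T]
r3 m[X8→φ1] = [F, T]
r3 m[X8→φ3] = [T, T]
r3 m[X4→φ0] = [T, T]
r3 m[X7→φ0] = [T, T]
r3 m[X7→φ2] = [T, T]
r3 m[X7→φ4] = [T, T]
r4 m[φ0→X8] = [T, T]
r4 m[φ0→X4] = [F, T]
r4 m[φ0→X7] = [F, T]
r4 m[φ1→X8] = [T, T]
r4 m[φ2→X7] = [T, T]
r4 m[φ3→X8] = [F, T]
r4 m[φ4→X7] = [T, T]
r4 m[X8→φ0] = [F, T]
r4 m[X8→φ1] = [F, T]
r4 m[X8→φ3] = [T, T]
r4 m[X4→φ0] = [T, T]
r4 m[X7→φ0] = [T, T]
r4 m[X7→φ2] = [F, T]
r4 m[X7→φ4] = [F, T]
r5 m[φ0→X8] = [T, T]
r5 m[φ0→X4] = [F, T]
r5 m[φ0→X7] = [F, T]
r5 m[φ1→X8] = [T, T]
r5 m[φ2→X7] = [T, T]
r5 m[φ3→X8] = [F, T]
r5 m[φ4→X7] = [T, T]
r5 m[X8→φ0] = [F, T]
r5 m[X8→φ1] = [F, T]
r5 m[X8→φ3] = [T, T]
r5 m[X4→φ0] = [T, T]
r5 m[X7→φ0] = [T, T]
r5 m[X7→φ2] = [F, T]
r5 m[X7→φ4] = [F, T]
fixed point reached at round 5
b[X7] = ⊗ incoming = [F, T]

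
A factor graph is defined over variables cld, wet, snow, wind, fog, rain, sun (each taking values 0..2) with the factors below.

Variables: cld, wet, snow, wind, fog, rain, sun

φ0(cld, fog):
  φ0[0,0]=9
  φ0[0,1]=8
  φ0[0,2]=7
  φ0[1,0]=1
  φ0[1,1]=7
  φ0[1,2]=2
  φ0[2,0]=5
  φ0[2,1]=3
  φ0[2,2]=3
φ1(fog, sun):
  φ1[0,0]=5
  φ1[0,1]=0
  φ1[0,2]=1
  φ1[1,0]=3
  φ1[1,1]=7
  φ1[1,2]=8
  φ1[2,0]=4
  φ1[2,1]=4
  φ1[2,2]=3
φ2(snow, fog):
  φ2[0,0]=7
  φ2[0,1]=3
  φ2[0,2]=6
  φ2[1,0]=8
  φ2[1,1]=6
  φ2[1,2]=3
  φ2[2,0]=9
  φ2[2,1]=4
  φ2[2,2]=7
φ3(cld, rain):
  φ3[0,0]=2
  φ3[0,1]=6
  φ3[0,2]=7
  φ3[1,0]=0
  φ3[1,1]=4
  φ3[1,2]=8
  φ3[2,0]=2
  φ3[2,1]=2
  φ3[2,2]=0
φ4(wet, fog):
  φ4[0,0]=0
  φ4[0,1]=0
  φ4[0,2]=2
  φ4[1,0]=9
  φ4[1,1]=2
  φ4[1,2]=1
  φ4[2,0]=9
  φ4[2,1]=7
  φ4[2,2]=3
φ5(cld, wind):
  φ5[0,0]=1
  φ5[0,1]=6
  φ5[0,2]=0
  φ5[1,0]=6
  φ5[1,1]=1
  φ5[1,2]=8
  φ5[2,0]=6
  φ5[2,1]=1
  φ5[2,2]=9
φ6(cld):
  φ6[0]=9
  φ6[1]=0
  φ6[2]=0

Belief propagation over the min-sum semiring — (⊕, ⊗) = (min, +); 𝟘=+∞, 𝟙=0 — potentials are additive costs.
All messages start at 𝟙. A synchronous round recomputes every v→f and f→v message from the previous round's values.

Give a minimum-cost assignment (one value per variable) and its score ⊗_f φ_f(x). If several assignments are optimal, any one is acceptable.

init: all messages = 𝟙 over 3 values
r1 m[φ0→cld] = [7, 1, 3]
r1 m[φ0→fog] = [1, 3, 2]
r1 m[φ1→fog] = [0, 3, 3]
r1 m[φ1→sun] = [3, 0, 1]
r1 m[φ2→snow] = [3, 3, 4]
r1 m[φ2→fog] = [7, 3, 3]
r1 m[φ3→cld] = [2, 0, 0]
r1 m[φ3→rain] = [0, 2, 0]
r1 m[φ4→wet] = [0, 1, 3]
r1 m[φ4→fog] = [0, 0, 1]
r1 m[φ5→cld] = [0, 1, 1]
r1 m[φ5→wind] = [1, 1, 0]
r1 m[φ6→cld] = [9, 0, 0]
r1 m[cld→φ0] = [0, 0, 0]
r1 m[cld→φ3] = [0, 0, 0]
r1 m[cld→φ5] = [0, 0, 0]
r1 m[cld→φ6] = [0, 0, 0]
r1 m[wet→φ4] = [0, 0, 0]
r1 m[snow→φ2] = [0, 0, 0]
r1 m[wind→φ5] = [0, 0, 0]
r1 m[fog→φ0] = [0, 0, 0]
r1 m[fog→φ1] = [0, 0, 0]
r1 m[fog→φ2] = [0, 0, 0]
r1 m[fog→φ4] = [0, 0, 0]
r1 m[rain→φ3] = [0, 0, 0]
r1 m[sun→φ1] = [0, 0, 0]
r2 m[φ0→cld] = [7, 1, 3]
r2 m[φ0→fog] = [1, 3, 2]
r2 m[φ1→fog] = [0, 3, 3]
r2 m[φ1→sun] = [3, 0, 1]
r2 m[φ2→snow] = [3, 3, 4]
r2 m[φ2→fog] = [7, 3, 3]
r2 m[φ3→cld] = [2, 0, 0]
r2 m[φ3→rain] = [0, 2, 0]
r2 m[φ4→wet] = [0, 1, 3]
r2 m[φ4→fog] = [0, 0, 1]
r2 m[φ5→cld] = [0, 1, 1]
r2 m[φ5→wind] = [1, 1, 0]
r2 m[φ6→cld] = [9, 0, 0]
r2 m[cld→φ0] = [11, 1, 1]
r2 m[cld→φ3] = [16, 2, 4]
r2 m[cld→φ5] = [18, 1, 3]
r2 m[cld→φ6] = [9, 2, 4]
r2 m[wet→φ4] = [0, 0, 0]
r2 m[snow→φ2] = [0, 0, 0]
r2 m[wind→φ5] = [0, 0, 0]
r2 m[fog→φ0] = [7, 6, 7]
r2 m[fog→φ1] = [8, 6, 6]
r2 m[fog→φ2] = [1, 6, 6]
r2 m[fog→φ4] = [8, 9, 8]
r2 m[rain→φ3] = [0, 0, 0]
r2 m[sun→φ1] = [0, 0, 0]
r3 m[φ0→cld] = [14, 8, 9]
r3 m[φ0→fog] = [2, 4, 3]
r3 m[φ1→fog] = [0, 3, 3]
r3 m[φ1→sun] = [9, 8, 9]
r3 m[φ2→snow] = [8, 9, 10]
r3 m[φ2→fog] = [7, 3, 3]
r3 m[φ3→cld] = [2, 0, 0]
r3 m[φ3→rain] = [2, 6, 4]
r3 m[φ4→wet] = [8, 9, 11]
r3 m[φ4→fog] = [0, 0, 1]
r3 m[φ5→cld] = [0, 1, 1]
r3 m[φ5→wind] = [7, 2, 9]
r3 m[φ6→cld] = [9, 0, 0]
r3 m[cld→φ0] = [11, 1, 1]
r3 m[cld→φ3] = [16, 2, 4]
r3 m[cld→φ5] = [18, 1, 3]
r3 m[cld→φ6] = [9, 2, 4]
r3 m[wet→φ4] = [0, 0, 0]
r3 m[snow→φ2] = [0, 0, 0]
r3 m[wind→φ5] = [0, 0, 0]
r3 m[fog→φ0] = [7, 6, 7]
r3 m[fog→φ1] = [8, 6, 6]
r3 m[fog→φ2] = [1, 6, 6]
r3 m[fog→φ4] = [8, 9, 8]
r3 m[rain→φ3] = [0, 0, 0]
r3 m[sun→φ1] = [0, 0, 0]
r4 m[φ0→cld] = [14, 8, 9]
r4 m[φ0→fog] = [2, 4, 3]
r4 m[φ1→fog] = [0, 3, 3]
r4 m[φ1→sun] = [9, 8, 9]
r4 m[φ2→snow] = [8, 9, 10]
r4 m[φ2→fog] = [7, 3, 3]
r4 m[φ3→cld] = [2, 0, 0]
r4 m[φ3→rain] = [2, 6, 4]
r4 m[φ4→wet] = [8, 9, 11]
r4 m[φ4→fog] = [0, 0, 1]
r4 m[φ5→cld] = [0, 1, 1]
r4 m[φ5→wind] = [7, 2, 9]
r4 m[φ6→cld] = [9, 0, 0]
r4 m[cld→φ0] = [11, 1, 1]
r4 m[cld→φ3] = [23, 9, 10]
r4 m[cld→φ5] = [25, 8, 9]
r4 m[cld→φ6] = [16, 9, 10]
r4 m[wet→φ4] = [0, 0, 0]
r4 m[snow→φ2] = [0, 0, 0]
r4 m[wind→φ5] = [0, 0, 0]
r4 m[fog→φ0] = [7, 6, 7]
r4 m[fog→φ1] = [9, 7, 7]
r4 m[fog→φ2] = [2, 7, 7]
r4 m[fog→φ4] = [9, 10, 9]
r4 m[rain→φ3] = [0, 0, 0]
r4 m[sun→φ1] = [0, 0, 0]
r5 m[φ0→cld] = [14, 8, 9]
r5 m[φ0→fog] = [2, 4, 3]
r5 m[φ1→fog] = [0, 3, 3]
r5 m[φ1→sun] = [10, 9, 10]
r5 m[φ2→snow] = [9, 10, 11]
r5 m[φ2→fog] = [7, 3, 3]
r5 m[φ3→cld] = [2, 0, 0]
r5 m[φ3→rain] = [9, 12, 10]
r5 m[φ4→wet] = [9, 10, 12]
r5 m[φ4→fog] = [0, 0, 1]
r5 m[φ5→cld] = [0, 1, 1]
r5 m[φ5→wind] = [14, 9, 16]
r5 m[φ6→cld] = [9, 0, 0]
r5 m[cld→φ0] = [11, 1, 1]
r5 m[cld→φ3] = [23, 9, 10]
r5 m[cld→φ5] = [25, 8, 9]
r5 m[cld→φ6] = [16, 9, 10]
r5 m[wet→φ4] = [0, 0, 0]
r5 m[snow→φ2] = [0, 0, 0]
r5 m[wind→φ5] = [0, 0, 0]
r5 m[fog→φ0] = [7, 6, 7]
r5 m[fog→φ1] = [9, 7, 7]
r5 m[fog→φ2] = [2, 7, 7]
r5 m[fog→φ4] = [9, 10, 9]
r5 m[rain→φ3] = [0, 0, 0]
r5 m[sun→φ1] = [0, 0, 0]
r6 m[φ0→cld] = [14, 8, 9]
r6 m[φ0→fog] = [2, 4, 3]
r6 m[φ1→fog] = [0, 3, 3]
r6 m[φ1→sun] = [10, 9, 10]
r6 m[φ2→snow] = [9, 10, 11]
r6 m[φ2→fog] = [7, 3, 3]
r6 m[φ3→cld] = [2, 0, 0]
r6 m[φ3→rain] = [9, 12, 10]
r6 m[φ4→wet] = [9, 10, 12]
r6 m[φ4→fog] = [0, 0, 1]
r6 m[φ5→cld] = [0, 1, 1]
r6 m[φ5→wind] = [14, 9, 16]
r6 m[φ6→cld] = [9, 0, 0]
r6 m[cld→φ0] = [11, 1, 1]
r6 m[cld→φ3] = [23, 9, 10]
r6 m[cld→φ5] = [25, 8, 9]
r6 m[cld→φ6] = [16, 9, 10]
r6 m[wet→φ4] = [0, 0, 0]
r6 m[snow→φ2] = [0, 0, 0]
r6 m[wind→φ5] = [0, 0, 0]
r6 m[fog→φ0] = [7, 6, 7]
r6 m[fog→φ1] = [9, 7, 7]
r6 m[fog→φ2] = [2, 7, 7]
r6 m[fog→φ4] = [9, 10, 9]
r6 m[rain→φ3] = [0, 0, 0]
r6 m[sun→φ1] = [0, 0, 0]
fixed point reached at round 6
traceback from cld: (cld=1, wet=0, snow=0, wind=1, fog=0, rain=0, sun=1), score=9

assignment: (cld=1, wet=0, snow=0, wind=1, fog=0, rain=0, sun=1); score = 9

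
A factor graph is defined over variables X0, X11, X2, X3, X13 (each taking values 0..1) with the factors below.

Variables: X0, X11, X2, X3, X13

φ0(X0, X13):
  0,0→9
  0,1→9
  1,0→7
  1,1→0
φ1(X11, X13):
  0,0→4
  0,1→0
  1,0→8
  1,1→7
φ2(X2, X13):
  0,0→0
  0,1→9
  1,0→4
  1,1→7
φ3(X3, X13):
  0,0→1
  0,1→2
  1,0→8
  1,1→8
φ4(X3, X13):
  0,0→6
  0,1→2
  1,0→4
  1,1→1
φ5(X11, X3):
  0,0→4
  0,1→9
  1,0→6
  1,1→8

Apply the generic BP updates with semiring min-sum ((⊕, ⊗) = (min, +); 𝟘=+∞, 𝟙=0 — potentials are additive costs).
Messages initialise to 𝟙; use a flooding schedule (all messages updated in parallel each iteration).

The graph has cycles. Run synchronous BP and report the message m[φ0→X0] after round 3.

message @ round 3 = [18, 10]

init: all messages = 𝟙 over 2 values
r1 m[φ0→X0] = [9, 0]
r1 m[φ0→X13] = [7, 0]
r1 m[φ1→X11] = [0, 7]
r1 m[φ1→X13] = [4, 0]
r1 m[φ2→X2] = [0, 4]
r1 m[φ2→X13] = [0, 7]
r1 m[φ3→X3] = [1, 8]
r1 m[φ3→X13] = [1, 2]
r1 m[φ4→X3] = [2, 1]
r1 m[φ4→X13] = [4, 1]
r1 m[φ5→X11] = [4, 6]
r1 m[φ5→X3] = [4, 8]
r1 m[X0→φ0] = [0, 0]
r1 m[X11→φ1] = [0, 0]
r1 m[X11→φ5] = [0, 0]
r1 m[X2→φ2] = [0, 0]
r1 m[X3→φ3] = [0, 0]
r1 m[X3→φ4] = [0, 0]
r1 m[X3→φ5] = [0, 0]
r1 m[X13→φ0] = [0, 0]
r1 m[X13→φ1] = [0, 0]
r1 m[X13→φ2] = [0, 0]
r1 m[X13→φ3] = [0, 0]
r1 m[X13→φ4] = [0, 0]
r2 m[φ0→X0] = [9, 0]
r2 m[φ0→X13] = [7, 0]
r2 m[φ1→X11] = [0, 7]
r2 m[φ1→X13] = [4, 0]
r2 m[φ2→X2] = [0, 4]
r2 m[φ2→X13] = [0, 7]
r2 m[φ3→X3] = [1, 8]
r2 m[φ3→X13] = [1, 2]
r2 m[φ4→X3] = [2, 1]
r2 m[φ4→X13] = [4, 1]
r2 m[φ5→X11] = [4, 6]
r2 m[φ5→X3] = [4, 8]
r2 m[X0→φ0] = [0, 0]
r2 m[X11→φ1] = [4, 6]
r2 m[X11→φ5] = [0, 7]
r2 m[X2→φ2] = [0, 0]
r2 m[X3→φ3] = [6, 9]
r2 m[X3→φ4] = [5, 16]
r2 m[X3→φ5] = [3, 9]
r2 m[X13→φ0] = [9, 10]
r2 m[X13→φ1] = [12, 10]
r2 m[X13→φ2] = [16, 3]
r2 m[X13→φ3] = [15, 8]
r2 m[X13→φ4] = [12, 9]
r3 m[φ0→X0] = [18, 10]
r3 m[φ0→X13] = [7, 0]
r3 m[φ1→X11] = [10, 17]
r3 m[φ1→X13] = [8, 4]
r3 m[φ2→X2] = [12, 10]
r3 m[φ2→X13] = [0, 7]
r3 m[φ3→X3] = [10, 16]
r3 m[φ3→X13] = [7, 8]
r3 m[φ4→X3] = [11, 10]
r3 m[φ4→X13] = [11, 7]
r3 m[φ5→X11] = [7, 9]
r3 m[φ5→X3] = [4, 9]
r3 m[X0→φ0] = [0, 0]
r3 m[X11→φ1] = [4, 6]
r3 m[X11→φ5] = [0, 7]
r3 m[X2→φ2] = [0, 0]
r3 m[X3→φ3] = [6, 9]
r3 m[X3→φ4] = [5, 16]
r3 m[X3→φ5] = [3, 9]
r3 m[X13→φ0] = [9, 10]
r3 m[X13→φ1] = [12, 10]
r3 m[X13→φ2] = [16, 3]
r3 m[X13→φ3] = [15, 8]
r3 m[X13→φ4] = [12, 9]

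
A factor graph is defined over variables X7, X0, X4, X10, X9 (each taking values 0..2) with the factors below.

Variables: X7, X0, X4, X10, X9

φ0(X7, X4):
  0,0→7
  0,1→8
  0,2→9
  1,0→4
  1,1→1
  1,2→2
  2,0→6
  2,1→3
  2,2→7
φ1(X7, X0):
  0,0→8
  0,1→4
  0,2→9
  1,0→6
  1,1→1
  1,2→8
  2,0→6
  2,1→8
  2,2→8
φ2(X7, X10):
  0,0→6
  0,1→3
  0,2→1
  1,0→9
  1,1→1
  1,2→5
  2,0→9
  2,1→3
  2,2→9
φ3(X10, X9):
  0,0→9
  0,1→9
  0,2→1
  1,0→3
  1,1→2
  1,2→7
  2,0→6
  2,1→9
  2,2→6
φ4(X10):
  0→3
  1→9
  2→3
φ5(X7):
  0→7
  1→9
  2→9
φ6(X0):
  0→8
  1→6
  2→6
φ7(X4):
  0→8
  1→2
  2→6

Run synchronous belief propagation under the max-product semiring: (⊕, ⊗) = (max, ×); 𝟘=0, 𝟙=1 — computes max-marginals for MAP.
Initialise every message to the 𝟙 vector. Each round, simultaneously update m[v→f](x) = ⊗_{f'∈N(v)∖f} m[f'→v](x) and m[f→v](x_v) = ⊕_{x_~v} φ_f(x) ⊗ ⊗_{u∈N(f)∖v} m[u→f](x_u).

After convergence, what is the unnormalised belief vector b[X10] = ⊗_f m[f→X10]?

init: all messages = 𝟙 over 3 values
r1 m[φ0→X7] = [9, 4, 7]
r1 m[φ0→X4] = [7, 8, 9]
r1 m[φ1→X7] = [9, 8, 8]
r1 m[φ1→X0] = [8, 8, 9]
r1 m[φ2→X7] = [6, 9, 9]
r1 m[φ2→X10] = [9, 3, 9]
r1 m[φ3→X10] = [9, 7, 9]
r1 m[φ3→X9] = [9, 9, 7]
r1 m[φ4→X10] = [3, 9, 3]
r1 m[φ5→X7] = [7, 9, 9]
r1 m[φ6→X0] = [8, 6, 6]
r1 m[φ7→X4] = [8, 2, 6]
r1 m[X7→φ0] = [1, 1, 1]
r1 m[X7→φ1] = [1, 1, 1]
r1 m[X7→φ2] = [1, 1, 1]
r1 m[X7→φ5] = [1, 1, 1]
r1 m[X0→φ1] = [1, 1, 1]
r1 m[X0→φ6] = [1, 1, 1]
r1 m[X4→φ0] = [1, 1, 1]
r1 m[X4→φ7] = [1, 1, 1]
r1 m[X10→φ2] = [1, 1, 1]
r1 m[X10→φ3] = [1, 1, 1]
r1 m[X10→φ4] = [1, 1, 1]
r1 m[X9→φ3] = [1, 1, 1]
r2 m[φ0→X7] = [9, 4, 7]
r2 m[φ0→X4] = [7, 8, 9]
r2 m[φ1→X7] = [9, 8, 8]
r2 m[φ1→X0] = [8, 8, 9]
r2 m[φ2→X7] = [6, 9, 9]
r2 m[φ2→X10] = [9, 3, 9]
r2 m[φ3→X10] = [9, 7, 9]
r2 m[φ3→X9] = [9, 9, 7]
r2 m[φ4→X10] = [3, 9, 3]
r2 m[φ5→X7] = [7, 9, 9]
r2 m[φ6→X0] = [8, 6, 6]
r2 m[φ7→X4] = [8, 2, 6]
r2 m[X7→φ0] = [378, 648, 648]
r2 m[X7→φ1] = [378, 324, 567]
r2 m[X7→φ2] = [567, 288, 504]
r2 m[X7→φ5] = [486, 288, 504]
r2 m[X0→φ1] = [8, 6, 6]
r2 m[X0→φ6] = [8, 8, 9]
r2 m[X4→φ0] = [8, 2, 6]
r2 m[X4→φ7] = [7, 8, 9]
r2 m[X10→φ2] = [27, 63, 27]
r2 m[X10→φ3] = [27, 27, 27]
r2 m[X10→φ4] = [81, 21, 81]
r2 m[X9→φ3] = [1, 1, 1]
r3 m[φ0→X7] = [56, 32, 48]
r3 m[φ0→X4] = [3888, 3024, 4536]
r3 m[φ1→X7] = [64, 48, 48]
r3 m[φ1→X0] = [3402, 4536, 4536]
r3 m[φ2→X7] = [189, 243, 243]
r3 m[φ2→X10] = [4536, 1701, 4536]
r3 m[φ3→X10] = [9, 7, 9]
r3 m[φ3→X9] = [243, 243, 189]
r3 m[φ4→X10] = [3, 9, 3]
r3 m[φ5→X7] = [7, 9, 9]
r3 m[φ6→X0] = [8, 6, 6]
r3 m[φ7→X4] = [8, 2, 6]
r3 m[X7→φ0] = [378, 648, 648]
r3 m[X7→φ1] = [378, 324, 567]
r3 m[X7→φ2] = [567, 288, 504]
r3 m[X7→φ5] = [486, 288, 504]
r3 m[X0→φ1] = [8, 6, 6]
r3 m[X0→φ6] = [8, 8, 9]
r3 m[X4→φ0] = [8, 2, 6]
r3 m[X4→φ7] = [7, 8, 9]
r3 m[X10→φ2] = [27, 63, 27]
r3 m[X10→φ3] = [27, 27, 27]
r3 m[X10→φ4] = [81, 21, 81]
r3 m[X9→φ3] = [1, 1, 1]
r4 m[φ0→X7] = [56, 32, 48]
r4 m[φ0→X4] = [3888, 3024, 4536]
r4 m[φ1→X7] = [64, 48, 48]
r4 m[φ1→X0] = [3402, 4536, 4536]
r4 m[φ2→X7] = [189, 243, 243]
r4 m[φ2→X10] = [4536, 1701, 4536]
r4 m[φ3→X10] = [9, 7, 9]
r4 m[φ3→X9] = [243, 243, 189]
r4 m[φ4→X10] = [3, 9, 3]
r4 m[φ5→X7] = [7, 9, 9]
r4 m[φ6→X0] = [8, 6, 6]
r4 m[φ7→X4] = [8, 2, 6]
r4 m[X7→φ0] = [84672, 104976, 104976]
r4 m[X7→φ1] = [74088, 69984, 104976]
r4 m[X7→φ2] = [25088, 13824, 20736]
r4 m[X7→φ5] = [677376, 373248, 559872]
r4 m[X0→φ1] = [8, 6, 6]
r4 m[X0→φ6] = [3402, 4536, 4536]
r4 m[X4→φ0] = [8, 2, 6]
r4 m[X4→φ7] = [3888, 3024, 4536]
r4 m[X10→φ2] = [27, 63, 27]
r4 m[X10→φ3] = [13608, 15309, 13608]
r4 m[X10→φ4] = [40824, 11907, 40824]
r4 m[X9→φ3] = [1, 1, 1]
r5 m[φ0→X7] = [56, 32, 48]
r5 m[φ0→X4] = [629856, 677376, 762048]
r5 m[φ1→X7] = [64, 48, 48]
r5 m[φ1→X0] = [629856, 839808, 839808]
r5 m[φ2→X7] = [189, 243, 243]
r5 m[φ2→X10] = [186624, 75264, 186624]
r5 m[φ3→X10] = [9, 7, 9]
r5 m[φ3→X9] = [122472, 122472, 107163]
r5 m[φ4→X10] = [3, 9, 3]
r5 m[φ5→X7] = [7, 9, 9]
r5 m[φ6→X0] = [8, 6, 6]
r5 m[φ7→X4] = [8, 2, 6]
r5 m[X7→φ0] = [84672, 104976, 104976]
r5 m[X7→φ1] = [74088, 69984, 104976]
r5 m[X7→φ2] = [25088, 13824, 20736]
r5 m[X7→φ5] = [677376, 373248, 559872]
r5 m[X0→φ1] = [8, 6, 6]
r5 m[X0→φ6] = [3402, 4536, 4536]
r5 m[X4→φ0] = [8, 2, 6]
r5 m[X4→φ7] = [3888, 3024, 4536]
r5 m[X10→φ2] = [27, 63, 27]
r5 m[X10→φ3] = [13608, 15309, 13608]
r5 m[X10→φ4] = [40824, 11907, 40824]
r5 m[X9→φ3] = [1, 1, 1]
r6 m[φ0→X7] = [56, 32, 48]
r6 m[φ0→X4] = [629856, 677376, 762048]
r6 m[φ1→X7] = [64, 48, 48]
r6 m[φ1→X0] = [629856, 839808, 839808]
r6 m[φ2→X7] = [189, 243, 243]
r6 m[φ2→X10] = [186624, 75264, 186624]
r6 m[φ3→X10] = [9, 7, 9]
r6 m[φ3→X9] = [122472, 122472, 107163]
r6 m[φ4→X10] = [3, 9, 3]
r6 m[φ5→X7] = [7, 9, 9]
r6 m[φ6→X0] = [8, 6, 6]
r6 m[φ7→X4] = [8, 2, 6]
r6 m[X7→φ0] = [84672, 104976, 104976]
r6 m[X7→φ1] = [74088, 69984, 104976]
r6 m[X7→φ2] = [25088, 13824, 20736]
r6 m[X7→φ5] = [677376, 373248, 559872]
r6 m[X0→φ1] = [8, 6, 6]
r6 m[X0→φ6] = [629856, 839808, 839808]
r6 m[X4→φ0] = [8, 2, 6]
r6 m[X4→φ7] = [629856, 677376, 762048]
r6 m[X10→φ2] = [27, 63, 27]
r6 m[X10→φ3] = [559872, 677376, 559872]
r6 m[X10→φ4] = [1679616, 526848, 1679616]
r6 m[X9→φ3] = [1, 1, 1]
r7 m[φ0→X7] = [56, 32, 48]
r7 m[φ0→X4] = [629856, 677376, 762048]
r7 m[φ1→X7] = [64, 48, 48]
r7 m[φ1→X0] = [629856, 839808, 839808]
r7 m[φ2→X7] = [189, 243, 243]
r7 m[φ2→X10] = [186624, 75264, 186624]
r7 m[φ3→X10] = [9, 7, 9]
r7 m[φ3→X9] = [5038848, 5038848, 4741632]
r7 m[φ4→X10] = [3, 9, 3]
r7 m[φ5→X7] = [7, 9, 9]
r7 m[φ6→X0] = [8, 6, 6]
r7 m[φ7→X4] = [8, 2, 6]
r7 m[X7→φ0] = [84672, 104976, 104976]
r7 m[X7→φ1] = [74088, 69984, 104976]
r7 m[X7→φ2] = [25088, 13824, 20736]
r7 m[X7→φ5] = [677376, 373248, 559872]
r7 m[X0→φ1] = [8, 6, 6]
r7 m[X0→φ6] = [629856, 839808, 839808]
r7 m[X4→φ0] = [8, 2, 6]
r7 m[X4→φ7] = [629856, 677376, 762048]
r7 m[X10→φ2] = [27, 63, 27]
r7 m[X10→φ3] = [559872, 677376, 559872]
r7 m[X10→φ4] = [1679616, 526848, 1679616]
r7 m[X9→φ3] = [1, 1, 1]
r8 m[φ0→X7] = [56, 32, 48]
r8 m[φ0→X4] = [629856, 677376, 762048]
r8 m[φ1→X7] = [64, 48, 48]
r8 m[φ1→X0] = [629856, 839808, 839808]
r8 m[φ2→X7] = [189, 243, 243]
r8 m[φ2→X10] = [186624, 75264, 186624]
r8 m[φ3→X10] = [9, 7, 9]
r8 m[φ3→X9] = [5038848, 5038848, 4741632]
r8 m[φ4→X10] = [3, 9, 3]
r8 m[φ5→X7] = [7, 9, 9]
r8 m[φ6→X0] = [8, 6, 6]
r8 m[φ7→X4] = [8, 2, 6]
r8 m[X7→φ0] = [84672, 104976, 104976]
r8 m[X7→φ1] = [74088, 69984, 104976]
r8 m[X7→φ2] = [25088, 13824, 20736]
r8 m[X7→φ5] = [677376, 373248, 559872]
r8 m[X0→φ1] = [8, 6, 6]
r8 m[X0→φ6] = [629856, 839808, 839808]
r8 m[X4→φ0] = [8, 2, 6]
r8 m[X4→φ7] = [629856, 677376, 762048]
r8 m[X10→φ2] = [27, 63, 27]
r8 m[X10→φ3] = [559872, 677376, 559872]
r8 m[X10→φ4] = [1679616, 526848, 1679616]
r8 m[X9→φ3] = [1, 1, 1]
fixed point reached at round 8
b[X10] = ⊗ incoming = [5038848, 4741632, 5038848]

b[X10] = [5038848, 4741632, 5038848]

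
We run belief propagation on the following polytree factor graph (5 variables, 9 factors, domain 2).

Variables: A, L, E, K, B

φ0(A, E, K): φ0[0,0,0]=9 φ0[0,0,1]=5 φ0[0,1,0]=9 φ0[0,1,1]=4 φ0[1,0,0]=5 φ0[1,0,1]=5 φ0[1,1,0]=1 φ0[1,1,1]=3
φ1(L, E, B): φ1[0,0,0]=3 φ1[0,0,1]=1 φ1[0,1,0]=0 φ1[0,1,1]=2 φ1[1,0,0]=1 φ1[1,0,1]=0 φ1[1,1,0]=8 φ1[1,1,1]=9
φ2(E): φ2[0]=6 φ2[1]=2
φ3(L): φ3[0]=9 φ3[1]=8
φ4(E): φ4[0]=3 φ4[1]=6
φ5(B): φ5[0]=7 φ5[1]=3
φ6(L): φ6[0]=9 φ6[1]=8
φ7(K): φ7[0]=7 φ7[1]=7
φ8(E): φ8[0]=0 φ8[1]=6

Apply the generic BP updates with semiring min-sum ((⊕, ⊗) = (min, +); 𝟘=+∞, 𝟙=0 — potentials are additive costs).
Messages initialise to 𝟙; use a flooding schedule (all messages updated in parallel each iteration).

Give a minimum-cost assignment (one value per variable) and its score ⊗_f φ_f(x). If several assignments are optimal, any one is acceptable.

assignment: (A=0, L=1, E=0, K=1, B=1); score = 40

init: all messages = 𝟙 over 2 values
r1 m[φ0→A] = [4, 1]
r1 m[φ0→E] = [5, 1]
r1 m[φ0→K] = [1, 3]
r1 m[φ1→L] = [0, 0]
r1 m[φ1→E] = [0, 0]
r1 m[φ1→B] = [0, 0]
r1 m[φ2→E] = [6, 2]
r1 m[φ3→L] = [9, 8]
r1 m[φ4→E] = [3, 6]
r1 m[φ5→B] = [7, 3]
r1 m[φ6→L] = [9, 8]
r1 m[φ7→K] = [7, 7]
r1 m[φ8→E] = [0, 6]
r1 m[A→φ0] = [0, 0]
r1 m[L→φ1] = [0, 0]
r1 m[L→φ3] = [0, 0]
r1 m[L→φ6] = [0, 0]
r1 m[E→φ0] = [0, 0]
r1 m[E→φ1] = [0, 0]
r1 m[E→φ2] = [0, 0]
r1 m[E→φ4] = [0, 0]
r1 m[E→φ8] = [0, 0]
r1 m[K→φ0] = [0, 0]
r1 m[K→φ7] = [0, 0]
r1 m[B→φ1] = [0, 0]
r1 m[B→φ5] = [0, 0]
r2 m[φ0→A] = [4, 1]
r2 m[φ0→E] = [5, 1]
r2 m[φ0→K] = [1, 3]
r2 m[φ1→L] = [0, 0]
r2 m[φ1→E] = [0, 0]
r2 m[φ1→B] = [0, 0]
r2 m[φ2→E] = [6, 2]
r2 m[φ3→L] = [9, 8]
r2 m[φ4→E] = [3, 6]
r2 m[φ5→B] = [7, 3]
r2 m[φ6→L] = [9, 8]
r2 m[φ7→K] = [7, 7]
r2 m[φ8→E] = [0, 6]
r2 m[A→φ0] = [0, 0]
r2 m[L→φ1] = [18, 16]
r2 m[L→φ3] = [9, 8]
r2 m[L→φ6] = [9, 8]
r2 m[E→φ0] = [9, 14]
r2 m[E→φ1] = [14, 15]
r2 m[E→φ2] = [8, 13]
r2 m[E→φ4] = [11, 9]
r2 m[E→φ8] = [14, 9]
r2 m[K→φ0] = [7, 7]
r2 m[K→φ7] = [1, 3]
r2 m[B→φ1] = [7, 3]
r2 m[B→φ5] = [0, 0]
r3 m[φ0→A] = [21, 21]
r3 m[φ0→E] = [12, 8]
r3 m[φ0→K] = [14, 14]
r3 m[φ1→L] = [18, 17]
r3 m[φ1→E] = [19, 23]
r3 m[φ1→B] = [31, 30]
r3 m[φ2→E] = [6, 2]
r3 m[φ3→L] = [9, 8]
r3 m[φ4→E] = [3, 6]
r3 m[φ5→B] = [7, 3]
r3 m[φ6→L] = [9, 8]
r3 m[φ7→K] = [7, 7]
r3 m[φ8→E] = [0, 6]
r3 m[A→φ0] = [0, 0]
r3 m[L→φ1] = [18, 16]
r3 m[L→φ3] = [9, 8]
r3 m[L→φ6] = [9, 8]
r3 m[E→φ0] = [9, 14]
r3 m[E→φ1] = [14, 15]
r3 m[E→φ2] = [8, 13]
r3 m[E→φ4] = [11, 9]
r3 m[E→φ8] = [14, 9]
r3 m[K→φ0] = [7, 7]
r3 m[K→φ7] = [1, 3]
r3 m[B→φ1] = [7, 3]
r3 m[B→φ5] = [0, 0]
r4 m[φ0→A] = [21, 21]
r4 m[φ0→E] = [12, 8]
r4 m[φ0→K] = [14, 14]
r4 m[φ1→L] = [18, 17]
r4 m[φ1→E] = [19, 23]
r4 m[φ1→B] = [31, 30]
r4 m[φ2→E] = [6, 2]
r4 m[φ3→L] = [9, 8]
r4 m[φ4→E] = [3, 6]
r4 m[φ5→B] = [7, 3]
r4 m[φ6→L] = [9, 8]
r4 m[φ7→K] = [7, 7]
r4 m[φ8→E] = [0, 6]
r4 m[A→φ0] = [0, 0]
r4 m[L→φ1] = [18, 16]
r4 m[L→φ3] = [27, 25]
r4 m[L→φ6] = [27, 25]
r4 m[E→φ0] = [28, 37]
r4 m[E→φ1] = [21, 22]
r4 m[E→φ2] = [34, 43]
r4 m[E→φ4] = [37, 39]
r4 m[E→φ8] = [40, 39]
r4 m[K→φ0] = [7, 7]
r4 m[K→φ7] = [14, 14]
r4 m[B→φ1] = [7, 3]
r4 m[B→φ5] = [31, 30]
r5 m[φ0→A] = [40, 40]
r5 m[φ0→E] = [12, 8]
r5 m[φ0→K] = [33, 33]
r5 m[φ1→L] = [25, 24]
r5 m[φ1→E] = [19, 23]
r5 m[φ1→B] = [38, 37]
r5 m[φ2→E] = [6, 2]
r5 m[φ3→L] = [9, 8]
r5 m[φ4→E] = [3, 6]
r5 m[φ5→B] = [7, 3]
r5 m[φ6→L] = [9, 8]
r5 m[φ7→K] = [7, 7]
r5 m[φ8→E] = [0, 6]
r5 m[A→φ0] = [0, 0]
r5 m[L→φ1] = [18, 16]
r5 m[L→φ3] = [27, 25]
r5 m[L→φ6] = [27, 25]
r5 m[E→φ0] = [28, 37]
r5 m[E→φ1] = [21, 22]
r5 m[E→φ2] = [34, 43]
r5 m[E→φ4] = [37, 39]
r5 m[E→φ8] = [40, 39]
r5 m[K→φ0] = [7, 7]
r5 m[K→φ7] = [14, 14]
r5 m[B→φ1] = [7, 3]
r5 m[B→φ5] = [31, 30]
r6 m[φ0→A] = [40, 40]
r6 m[φ0→E] = [12, 8]
r6 m[φ0→K] = [33, 33]
r6 m[φ1→L] = [25, 24]
r6 m[φ1→E] = [19, 23]
r6 m[φ1→B] = [38, 37]
r6 m[φ2→E] = [6, 2]
r6 m[φ3→L] = [9, 8]
r6 m[φ4→E] = [3, 6]
r6 m[φ5→B] = [7, 3]
r6 m[φ6→L] = [9, 8]
r6 m[φ7→K] = [7, 7]
r6 m[φ8→E] = [0, 6]
r6 m[A→φ0] = [0, 0]
r6 m[L→φ1] = [18, 16]
r6 m[L→φ3] = [34, 32]
r6 m[L→φ6] = [34, 32]
r6 m[E→φ0] = [28, 37]
r6 m[E→φ1] = [21, 22]
r6 m[E→φ2] = [34, 43]
r6 m[E→φ4] = [37, 39]
r6 m[E→φ8] = [40, 39]
r6 m[K→φ0] = [7, 7]
r6 m[K→φ7] = [33, 33]
r6 m[B→φ1] = [7, 3]
r6 m[B→φ5] = [38, 37]
r7 m[φ0→A] = [40, 40]
r7 m[φ0→E] = [12, 8]
r7 m[φ0→K] = [33, 33]
r7 m[φ1→L] = [25, 24]
r7 m[φ1→E] = [19, 23]
r7 m[φ1→B] = [38, 37]
r7 m[φ2→E] = [6, 2]
r7 m[φ3→L] = [9, 8]
r7 m[φ4→E] = [3, 6]
r7 m[φ5→B] = [7, 3]
r7 m[φ6→L] = [9, 8]
r7 m[φ7→K] = [7, 7]
r7 m[φ8→E] = [0, 6]
r7 m[A→φ0] = [0, 0]
r7 m[L→φ1] = [18, 16]
r7 m[L→φ3] = [34, 32]
r7 m[L→φ6] = [34, 32]
r7 m[E→φ0] = [28, 37]
r7 m[E→φ1] = [21, 22]
r7 m[E→φ2] = [34, 43]
r7 m[E→φ4] = [37, 39]
r7 m[E→φ8] = [40, 39]
r7 m[K→φ0] = [7, 7]
r7 m[K→φ7] = [33, 33]
r7 m[B→φ1] = [7, 3]
r7 m[B→φ5] = [38, 37]
fixed point reached at round 7
traceback from A: (A=0, L=1, E=0, K=1, B=1), score=40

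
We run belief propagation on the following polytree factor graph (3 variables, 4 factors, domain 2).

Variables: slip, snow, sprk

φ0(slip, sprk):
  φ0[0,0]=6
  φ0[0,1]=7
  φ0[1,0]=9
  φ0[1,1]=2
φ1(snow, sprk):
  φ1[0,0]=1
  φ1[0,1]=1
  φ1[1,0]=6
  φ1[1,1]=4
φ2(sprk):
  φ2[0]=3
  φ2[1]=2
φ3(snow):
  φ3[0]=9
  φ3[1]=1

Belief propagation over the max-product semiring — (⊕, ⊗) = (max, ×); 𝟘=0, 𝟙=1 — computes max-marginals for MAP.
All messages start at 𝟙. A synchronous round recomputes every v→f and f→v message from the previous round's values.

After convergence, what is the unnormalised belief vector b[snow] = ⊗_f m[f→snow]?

init: all messages = 𝟙 over 2 values
r1 m[φ0→slip] = [7, 9]
r1 m[φ0→sprk] = [9, 7]
r1 m[φ1→snow] = [1, 6]
r1 m[φ1→sprk] = [6, 4]
r1 m[φ2→sprk] = [3, 2]
r1 m[φ3→snow] = [9, 1]
r1 m[slip→φ0] = [1, 1]
r1 m[snow→φ1] = [1, 1]
r1 m[snow→φ3] = [1, 1]
r1 m[sprk→φ0] = [1, 1]
r1 m[sprk→φ1] = [1, 1]
r1 m[sprk→φ2] = [1, 1]
r2 m[φ0→slip] = [7, 9]
r2 m[φ0→sprk] = [9, 7]
r2 m[φ1→snow] = [1, 6]
r2 m[φ1→sprk] = [6, 4]
r2 m[φ2→sprk] = [3, 2]
r2 m[φ3→snow] = [9, 1]
r2 m[slip→φ0] = [1, 1]
r2 m[snow→φ1] = [9, 1]
r2 m[snow→φ3] = [1, 6]
r2 m[sprk→φ0] = [18, 8]
r2 m[sprk→φ1] = [27, 14]
r2 m[sprk→φ2] = [54, 28]
r3 m[φ0→slip] = [108, 162]
r3 m[φ0→sprk] = [9, 7]
r3 m[φ1→snow] = [27, 162]
r3 m[φ1→sprk] = [9, 9]
r3 m[φ2→sprk] = [3, 2]
r3 m[φ3→snow] = [9, 1]
r3 m[slip→φ0] = [1, 1]
r3 m[snow→φ1] = [9, 1]
r3 m[snow→φ3] = [1, 6]
r3 m[sprk→φ0] = [18, 8]
r3 m[sprk→φ1] = [27, 14]
r3 m[sprk→φ2] = [54, 28]
r4 m[φ0→slip] = [108, 162]
r4 m[φ0→sprk] = [9, 7]
r4 m[φ1→snow] = [27, 162]
r4 m[φ1→sprk] = [9, 9]
r4 m[φ2→sprk] = [3, 2]
r4 m[φ3→snow] = [9, 1]
r4 m[slip→φ0] = [1, 1]
r4 m[snow→φ1] = [9, 1]
r4 m[snow→φ3] = [27, 162]
r4 m[sprk→φ0] = [27, 18]
r4 m[sprk→φ1] = [27, 14]
r4 m[sprk→φ2] = [81, 63]
r5 m[φ0→slip] = [162, 243]
r5 m[φ0→sprk] = [9, 7]
r5 m[φ1→snow] = [27, 162]
r5 m[φ1→sprk] = [9, 9]
r5 m[φ2→sprk] = [3, 2]
r5 m[φ3→snow] = [9, 1]
r5 m[slip→φ0] = [1, 1]
r5 m[snow→φ1] = [9, 1]
r5 m[snow→φ3] = [27, 162]
r5 m[sprk→φ0] = [27, 18]
r5 m[sprk→φ1] = [27, 14]
r5 m[sprk→φ2] = [81, 63]
r6 m[φ0→slip] = [162, 243]
r6 m[φ0→sprk] = [9, 7]
r6 m[φ1→snow] = [27, 162]
r6 m[φ1→sprk] = [9, 9]
r6 m[φ2→sprk] = [3, 2]
r6 m[φ3→snow] = [9, 1]
r6 m[slip→φ0] = [1, 1]
r6 m[snow→φ1] = [9, 1]
r6 m[snow→φ3] = [27, 162]
r6 m[sprk→φ0] = [27, 18]
r6 m[sprk→φ1] = [27, 14]
r6 m[sprk→φ2] = [81, 63]
fixed point reached at round 6
b[snow] = ⊗ incoming = [243, 162]

b[snow] = [243, 162]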